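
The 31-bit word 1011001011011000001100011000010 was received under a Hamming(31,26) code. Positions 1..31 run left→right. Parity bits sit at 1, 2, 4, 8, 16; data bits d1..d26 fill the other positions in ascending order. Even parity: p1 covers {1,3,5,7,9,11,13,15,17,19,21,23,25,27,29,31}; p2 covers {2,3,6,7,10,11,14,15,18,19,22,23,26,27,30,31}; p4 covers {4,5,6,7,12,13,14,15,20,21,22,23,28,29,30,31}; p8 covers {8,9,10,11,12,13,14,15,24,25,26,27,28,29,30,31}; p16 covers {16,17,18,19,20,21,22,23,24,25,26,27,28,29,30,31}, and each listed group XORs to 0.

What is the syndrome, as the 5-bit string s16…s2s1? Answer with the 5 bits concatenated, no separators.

s1 (pos 1,3,5,7,9,11,13,15,17,19,21,23,25,27,29,31): 1⊕1⊕0⊕1⊕1⊕0⊕1⊕0⊕0⊕1⊕0⊕0⊕1⊕0⊕0⊕0 = 1
s2 (pos 2,3,6,7,10,11,14,15,18,19,22,23,26,27,30,31): 0⊕1⊕0⊕1⊕1⊕0⊕0⊕0⊕0⊕1⊕0⊕0⊕0⊕0⊕1⊕0 = 1
s4 (pos 4,5,6,7,12,13,14,15,20,21,22,23,28,29,30,31): 1⊕0⊕0⊕1⊕1⊕1⊕0⊕0⊕1⊕0⊕0⊕0⊕0⊕0⊕1⊕0 = 0
s8 (pos 8,9,10,11,12,13,14,15,24,25,26,27,28,29,30,31): 0⊕1⊕1⊕0⊕1⊕1⊕0⊕0⊕1⊕1⊕0⊕0⊕0⊕0⊕1⊕0 = 1
s16 (pos 16,17,18,19,20,21,22,23,24,25,26,27,28,29,30,31): 0⊕0⊕0⊕1⊕1⊕0⊕0⊕0⊕1⊕1⊕0⊕0⊕0⊕0⊕1⊕0 = 1
Syndrome s16…s1 = 11011 → error at position 27.

11011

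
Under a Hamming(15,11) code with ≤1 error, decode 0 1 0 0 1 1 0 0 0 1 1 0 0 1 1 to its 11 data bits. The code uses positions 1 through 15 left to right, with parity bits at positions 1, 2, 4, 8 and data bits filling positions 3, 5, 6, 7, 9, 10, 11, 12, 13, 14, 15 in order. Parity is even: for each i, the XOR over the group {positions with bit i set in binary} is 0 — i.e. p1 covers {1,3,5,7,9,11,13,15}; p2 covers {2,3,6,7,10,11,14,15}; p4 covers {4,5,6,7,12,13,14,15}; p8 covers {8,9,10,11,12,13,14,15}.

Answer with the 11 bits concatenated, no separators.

01100110011

s1 (pos 1,3,5,7,9,11,13,15): 0⊕0⊕1⊕0⊕0⊕1⊕0⊕1 = 1
s2 (pos 2,3,6,7,10,11,14,15): 1⊕0⊕1⊕0⊕1⊕1⊕1⊕1 = 0
s4 (pos 4,5,6,7,12,13,14,15): 0⊕1⊕1⊕0⊕0⊕0⊕1⊕1 = 0
s8 (pos 8,9,10,11,12,13,14,15): 0⊕0⊕1⊕1⊕0⊕0⊕1⊕1 = 0
Syndrome s8…s1 = 0001 → error at position 1.
Flip position 1: 010011000110011 → 110011000110011
Read data bits from positions 3,5,6,7,9,10,11,12,13,14,15: 01100110011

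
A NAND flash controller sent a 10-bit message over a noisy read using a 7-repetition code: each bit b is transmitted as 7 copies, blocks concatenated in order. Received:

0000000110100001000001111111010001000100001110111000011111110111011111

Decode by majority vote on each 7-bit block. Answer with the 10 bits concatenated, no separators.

0001001011

Block 1 (0000000): 0 ones → 0
Block 2 (1101000): 3 ones → 0
Block 3 (0100000): 1 one → 0
Block 4 (1111111): 7 ones → 1
Block 5 (0100010): 2 ones → 0
Block 6 (0010000): 1 one → 0
Block 7 (1110111): 6 ones → 1
Block 8 (0000111): 3 ones → 0
Block 9 (1111011): 6 ones → 1
Block 10 (1011111): 6 ones → 1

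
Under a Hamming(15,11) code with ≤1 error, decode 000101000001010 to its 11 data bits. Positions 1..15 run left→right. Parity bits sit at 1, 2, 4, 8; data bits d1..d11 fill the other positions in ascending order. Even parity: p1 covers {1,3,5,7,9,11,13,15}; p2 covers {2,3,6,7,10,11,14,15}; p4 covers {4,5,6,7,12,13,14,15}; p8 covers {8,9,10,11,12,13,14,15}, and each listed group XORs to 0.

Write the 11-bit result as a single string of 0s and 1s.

s1 (pos 1,3,5,7,9,11,13,15): 0⊕0⊕0⊕0⊕0⊕0⊕0⊕0 = 0
s2 (pos 2,3,6,7,10,11,14,15): 0⊕0⊕1⊕0⊕0⊕0⊕1⊕0 = 0
s4 (pos 4,5,6,7,12,13,14,15): 1⊕0⊕1⊕0⊕1⊕0⊕1⊕0 = 0
s8 (pos 8,9,10,11,12,13,14,15): 0⊕0⊕0⊕0⊕1⊕0⊕1⊕0 = 0
Syndrome s8…s1 = 0000 → no error.
Read data bits from positions 3,5,6,7,9,10,11,12,13,14,15: 00100001010

00100001010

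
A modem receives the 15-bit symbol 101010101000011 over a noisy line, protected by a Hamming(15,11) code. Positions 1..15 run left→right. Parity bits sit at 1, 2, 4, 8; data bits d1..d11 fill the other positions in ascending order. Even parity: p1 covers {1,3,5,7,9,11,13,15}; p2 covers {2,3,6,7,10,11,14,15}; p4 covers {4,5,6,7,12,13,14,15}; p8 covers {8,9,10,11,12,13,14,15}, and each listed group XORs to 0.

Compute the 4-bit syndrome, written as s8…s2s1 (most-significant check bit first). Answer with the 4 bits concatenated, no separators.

1000

s1 (pos 1,3,5,7,9,11,13,15): 1⊕1⊕1⊕1⊕1⊕0⊕0⊕1 = 0
s2 (pos 2,3,6,7,10,11,14,15): 0⊕1⊕0⊕1⊕0⊕0⊕1⊕1 = 0
s4 (pos 4,5,6,7,12,13,14,15): 0⊕1⊕0⊕1⊕0⊕0⊕1⊕1 = 0
s8 (pos 8,9,10,11,12,13,14,15): 0⊕1⊕0⊕0⊕0⊕0⊕1⊕1 = 1
Syndrome s8…s1 = 1000 → error at position 8.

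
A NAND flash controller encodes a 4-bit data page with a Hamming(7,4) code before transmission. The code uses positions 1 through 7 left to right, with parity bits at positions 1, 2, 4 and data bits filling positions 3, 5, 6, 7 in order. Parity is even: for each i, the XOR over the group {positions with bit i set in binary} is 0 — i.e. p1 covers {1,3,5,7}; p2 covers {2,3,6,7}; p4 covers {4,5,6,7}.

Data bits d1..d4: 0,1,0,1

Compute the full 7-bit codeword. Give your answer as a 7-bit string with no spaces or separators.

Place data at non-parity positions: p1 p2 0 p4 1 0 1
p1 (pos 1,3,5,7): XOR of data positions = 0⊕1⊕1 = 0
p2 (pos 2,3,6,7): XOR of data positions = 0⊕0⊕1 = 1
p4 (pos 4,5,6,7): XOR of data positions = 1⊕0⊕1 = 0
Codeword: 0100101

0100101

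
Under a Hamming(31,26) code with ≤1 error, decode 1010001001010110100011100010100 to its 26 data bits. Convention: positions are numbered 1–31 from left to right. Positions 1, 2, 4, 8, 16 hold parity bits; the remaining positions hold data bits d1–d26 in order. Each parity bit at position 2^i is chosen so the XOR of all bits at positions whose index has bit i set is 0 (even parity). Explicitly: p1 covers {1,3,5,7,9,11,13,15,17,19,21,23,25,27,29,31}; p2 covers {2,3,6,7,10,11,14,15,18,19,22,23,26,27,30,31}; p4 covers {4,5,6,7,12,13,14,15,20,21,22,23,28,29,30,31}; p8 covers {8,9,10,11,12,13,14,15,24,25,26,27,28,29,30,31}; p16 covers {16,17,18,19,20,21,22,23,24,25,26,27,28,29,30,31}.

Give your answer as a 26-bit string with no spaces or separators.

10010101011100011100010100

s1 (pos 1,3,5,7,9,11,13,15,17,19,21,23,25,27,29,31): 1⊕1⊕0⊕1⊕0⊕0⊕0⊕1⊕1⊕0⊕1⊕1⊕0⊕1⊕1⊕0 = 1
s2 (pos 2,3,6,7,10,11,14,15,18,19,22,23,26,27,30,31): 0⊕1⊕0⊕1⊕1⊕0⊕1⊕1⊕0⊕0⊕1⊕1⊕0⊕1⊕0⊕0 = 0
s4 (pos 4,5,6,7,12,13,14,15,20,21,22,23,28,29,30,31): 0⊕0⊕0⊕1⊕1⊕0⊕1⊕1⊕0⊕1⊕1⊕1⊕0⊕1⊕0⊕0 = 0
s8 (pos 8,9,10,11,12,13,14,15,24,25,26,27,28,29,30,31): 0⊕0⊕1⊕0⊕1⊕0⊕1⊕1⊕0⊕0⊕0⊕1⊕0⊕1⊕0⊕0 = 0
s16 (pos 16,17,18,19,20,21,22,23,24,25,26,27,28,29,30,31): 0⊕1⊕0⊕0⊕0⊕1⊕1⊕1⊕0⊕0⊕0⊕1⊕0⊕1⊕0⊕0 = 0
Syndrome s16…s1 = 00001 → error at position 1.
Flip position 1: 1010001001010110100011100010100 → 0010001001010110100011100010100
Read data bits from positions 3,5,6,7,9,10,11,12,13,14,15,17,18,19,20,21,22,23,24,25,26,27,28,29,30,31: 10010101011100011100010100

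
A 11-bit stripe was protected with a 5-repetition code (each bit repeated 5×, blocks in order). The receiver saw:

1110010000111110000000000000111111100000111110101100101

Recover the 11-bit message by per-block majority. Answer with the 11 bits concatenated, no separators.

Block 1 (11100): 3 ones → 1
Block 2 (10000): 1 one → 0
Block 3 (11111): 5 ones → 1
Block 4 (00000): 0 ones → 0
Block 5 (00000): 0 ones → 0
Block 6 (00011): 2 ones → 0
Block 7 (11111): 5 ones → 1
Block 8 (00000): 0 ones → 0
Block 9 (11111): 5 ones → 1
Block 10 (01011): 3 ones → 1
Block 11 (00101): 2 ones → 0

10100010110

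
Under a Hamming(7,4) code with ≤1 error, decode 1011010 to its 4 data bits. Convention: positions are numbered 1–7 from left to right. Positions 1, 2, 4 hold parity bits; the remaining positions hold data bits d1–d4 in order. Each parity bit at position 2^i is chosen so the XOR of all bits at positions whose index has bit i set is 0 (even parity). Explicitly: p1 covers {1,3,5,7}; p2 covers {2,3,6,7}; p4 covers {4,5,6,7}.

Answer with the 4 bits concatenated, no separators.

s1 (pos 1,3,5,7): 1⊕1⊕0⊕0 = 0
s2 (pos 2,3,6,7): 0⊕1⊕1⊕0 = 0
s4 (pos 4,5,6,7): 1⊕0⊕1⊕0 = 0
Syndrome s4…s1 = 000 → no error.
Read data bits from positions 3,5,6,7: 1010

1010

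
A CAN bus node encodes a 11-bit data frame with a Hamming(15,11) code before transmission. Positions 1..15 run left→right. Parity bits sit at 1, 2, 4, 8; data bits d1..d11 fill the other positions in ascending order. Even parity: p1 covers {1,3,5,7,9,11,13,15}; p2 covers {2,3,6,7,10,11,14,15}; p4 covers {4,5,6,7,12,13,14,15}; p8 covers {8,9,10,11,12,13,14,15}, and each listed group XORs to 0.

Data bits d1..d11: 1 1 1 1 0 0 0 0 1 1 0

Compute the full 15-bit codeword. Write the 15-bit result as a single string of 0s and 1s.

Place data at non-parity positions: p1 p2 1 p4 1 1 1 p8 0 0 0 0 1 1 0
p1 (pos 1,3,5,7,9,11,13,15): XOR of data positions = 1⊕1⊕1⊕0⊕0⊕1⊕0 = 0
p2 (pos 2,3,6,7,10,11,14,15): XOR of data positions = 1⊕1⊕1⊕0⊕0⊕1⊕0 = 0
p4 (pos 4,5,6,7,12,13,14,15): XOR of data positions = 1⊕1⊕1⊕0⊕1⊕1⊕0 = 1
p8 (pos 8,9,10,11,12,13,14,15): XOR of data positions = 0⊕0⊕0⊕0⊕1⊕1⊕0 = 0
Codeword: 001111100000110

001111100000110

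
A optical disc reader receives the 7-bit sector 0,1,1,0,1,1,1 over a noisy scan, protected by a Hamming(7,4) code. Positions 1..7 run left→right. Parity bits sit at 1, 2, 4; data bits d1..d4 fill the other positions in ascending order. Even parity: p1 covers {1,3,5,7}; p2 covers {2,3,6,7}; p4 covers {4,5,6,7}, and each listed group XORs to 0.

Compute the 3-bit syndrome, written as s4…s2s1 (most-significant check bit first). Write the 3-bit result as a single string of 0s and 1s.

s1 (pos 1,3,5,7): 0⊕1⊕1⊕1 = 1
s2 (pos 2,3,6,7): 1⊕1⊕1⊕1 = 0
s4 (pos 4,5,6,7): 0⊕1⊕1⊕1 = 1
Syndrome s4…s1 = 101 → error at position 5.

101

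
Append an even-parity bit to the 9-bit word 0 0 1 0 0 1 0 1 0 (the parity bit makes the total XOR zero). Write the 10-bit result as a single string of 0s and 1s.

XOR of the 9 data bits: 0⊕0⊕1⊕0⊕0⊕1⊕0⊕1⊕0 = 1
Parity bit = 1 (so all 10 bits XOR to 0).

0010010101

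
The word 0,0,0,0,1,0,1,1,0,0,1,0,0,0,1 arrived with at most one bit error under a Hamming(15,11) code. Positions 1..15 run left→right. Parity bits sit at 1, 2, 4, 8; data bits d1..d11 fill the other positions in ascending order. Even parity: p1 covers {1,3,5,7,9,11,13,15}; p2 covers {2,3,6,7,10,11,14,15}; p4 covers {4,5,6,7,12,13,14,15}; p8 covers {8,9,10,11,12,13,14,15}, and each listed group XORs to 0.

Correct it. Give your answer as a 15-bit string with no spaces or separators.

s1 (pos 1,3,5,7,9,11,13,15): 0⊕0⊕1⊕1⊕0⊕1⊕0⊕1 = 0
s2 (pos 2,3,6,7,10,11,14,15): 0⊕0⊕0⊕1⊕0⊕1⊕0⊕1 = 1
s4 (pos 4,5,6,7,12,13,14,15): 0⊕1⊕0⊕1⊕0⊕0⊕0⊕1 = 1
s8 (pos 8,9,10,11,12,13,14,15): 1⊕0⊕0⊕1⊕0⊕0⊕0⊕1 = 1
Syndrome s8…s1 = 1110 → error at position 14.
Flip position 14: 000010110010001 → 000010110010011

000010110010011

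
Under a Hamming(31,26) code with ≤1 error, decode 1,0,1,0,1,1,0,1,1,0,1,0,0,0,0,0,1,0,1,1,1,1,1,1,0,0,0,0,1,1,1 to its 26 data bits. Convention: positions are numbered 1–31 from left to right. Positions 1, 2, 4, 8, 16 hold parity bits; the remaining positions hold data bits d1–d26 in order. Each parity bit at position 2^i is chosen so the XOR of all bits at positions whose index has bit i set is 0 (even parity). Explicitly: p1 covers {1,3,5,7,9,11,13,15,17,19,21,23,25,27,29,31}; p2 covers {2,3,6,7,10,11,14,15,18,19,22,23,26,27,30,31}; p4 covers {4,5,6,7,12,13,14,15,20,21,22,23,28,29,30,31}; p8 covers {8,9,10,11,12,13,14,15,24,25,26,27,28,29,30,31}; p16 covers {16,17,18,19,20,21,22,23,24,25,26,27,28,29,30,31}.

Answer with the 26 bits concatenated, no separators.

11101010100101111110000111

s1 (pos 1,3,5,7,9,11,13,15,17,19,21,23,25,27,29,31): 1⊕1⊕1⊕0⊕1⊕1⊕0⊕0⊕1⊕1⊕1⊕1⊕0⊕0⊕1⊕1 = 1
s2 (pos 2,3,6,7,10,11,14,15,18,19,22,23,26,27,30,31): 0⊕1⊕1⊕0⊕0⊕1⊕0⊕0⊕0⊕1⊕1⊕1⊕0⊕0⊕1⊕1 = 0
s4 (pos 4,5,6,7,12,13,14,15,20,21,22,23,28,29,30,31): 0⊕1⊕1⊕0⊕0⊕0⊕0⊕0⊕1⊕1⊕1⊕1⊕0⊕1⊕1⊕1 = 1
s8 (pos 8,9,10,11,12,13,14,15,24,25,26,27,28,29,30,31): 1⊕1⊕0⊕1⊕0⊕0⊕0⊕0⊕1⊕0⊕0⊕0⊕0⊕1⊕1⊕1 = 1
s16 (pos 16,17,18,19,20,21,22,23,24,25,26,27,28,29,30,31): 0⊕1⊕0⊕1⊕1⊕1⊕1⊕1⊕1⊕0⊕0⊕0⊕0⊕1⊕1⊕1 = 0
Syndrome s16…s1 = 01101 → error at position 13.
Flip position 13: 1010110110100000101111110000111 → 1010110110101000101111110000111
Read data bits from positions 3,5,6,7,9,10,11,12,13,14,15,17,18,19,20,21,22,23,24,25,26,27,28,29,30,31: 11101010100101111110000111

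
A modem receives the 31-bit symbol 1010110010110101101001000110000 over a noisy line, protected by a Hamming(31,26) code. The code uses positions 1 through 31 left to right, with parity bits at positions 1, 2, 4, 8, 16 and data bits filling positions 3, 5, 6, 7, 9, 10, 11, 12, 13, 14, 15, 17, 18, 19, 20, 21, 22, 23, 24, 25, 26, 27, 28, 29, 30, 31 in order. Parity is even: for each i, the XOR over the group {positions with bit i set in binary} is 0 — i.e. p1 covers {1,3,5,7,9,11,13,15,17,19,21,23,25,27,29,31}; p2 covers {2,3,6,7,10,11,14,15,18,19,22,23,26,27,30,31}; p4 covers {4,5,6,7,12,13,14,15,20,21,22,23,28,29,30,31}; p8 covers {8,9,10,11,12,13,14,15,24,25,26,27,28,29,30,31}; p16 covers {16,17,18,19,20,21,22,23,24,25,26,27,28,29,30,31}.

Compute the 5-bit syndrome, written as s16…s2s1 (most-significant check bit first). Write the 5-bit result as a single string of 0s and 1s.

00100

s1 (pos 1,3,5,7,9,11,13,15,17,19,21,23,25,27,29,31): 1⊕1⊕1⊕0⊕1⊕1⊕0⊕0⊕1⊕1⊕0⊕0⊕0⊕1⊕0⊕0 = 0
s2 (pos 2,3,6,7,10,11,14,15,18,19,22,23,26,27,30,31): 0⊕1⊕1⊕0⊕0⊕1⊕1⊕0⊕0⊕1⊕1⊕0⊕1⊕1⊕0⊕0 = 0
s4 (pos 4,5,6,7,12,13,14,15,20,21,22,23,28,29,30,31): 0⊕1⊕1⊕0⊕1⊕0⊕1⊕0⊕0⊕0⊕1⊕0⊕0⊕0⊕0⊕0 = 1
s8 (pos 8,9,10,11,12,13,14,15,24,25,26,27,28,29,30,31): 0⊕1⊕0⊕1⊕1⊕0⊕1⊕0⊕0⊕0⊕1⊕1⊕0⊕0⊕0⊕0 = 0
s16 (pos 16,17,18,19,20,21,22,23,24,25,26,27,28,29,30,31): 1⊕1⊕0⊕1⊕0⊕0⊕1⊕0⊕0⊕0⊕1⊕1⊕0⊕0⊕0⊕0 = 0
Syndrome s16…s1 = 00100 → error at position 4.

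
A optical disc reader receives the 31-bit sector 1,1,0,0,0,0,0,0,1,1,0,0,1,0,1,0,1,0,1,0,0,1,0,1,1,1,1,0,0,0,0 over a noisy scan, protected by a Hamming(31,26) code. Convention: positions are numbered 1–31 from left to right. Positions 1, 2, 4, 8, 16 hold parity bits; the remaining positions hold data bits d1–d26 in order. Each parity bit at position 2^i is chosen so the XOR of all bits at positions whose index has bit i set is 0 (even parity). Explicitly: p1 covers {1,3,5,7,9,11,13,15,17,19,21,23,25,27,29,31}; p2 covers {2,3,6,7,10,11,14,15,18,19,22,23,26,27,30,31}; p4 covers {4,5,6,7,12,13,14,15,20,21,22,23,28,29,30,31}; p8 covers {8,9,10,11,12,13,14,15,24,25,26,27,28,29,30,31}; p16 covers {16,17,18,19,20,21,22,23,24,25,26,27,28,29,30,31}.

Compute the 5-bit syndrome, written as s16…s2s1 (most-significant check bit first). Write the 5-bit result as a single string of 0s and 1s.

s1 (pos 1,3,5,7,9,11,13,15,17,19,21,23,25,27,29,31): 1⊕0⊕0⊕0⊕1⊕0⊕1⊕1⊕1⊕1⊕0⊕0⊕1⊕1⊕0⊕0 = 0
s2 (pos 2,3,6,7,10,11,14,15,18,19,22,23,26,27,30,31): 1⊕0⊕0⊕0⊕1⊕0⊕0⊕1⊕0⊕1⊕1⊕0⊕1⊕1⊕0⊕0 = 1
s4 (pos 4,5,6,7,12,13,14,15,20,21,22,23,28,29,30,31): 0⊕0⊕0⊕0⊕0⊕1⊕0⊕1⊕0⊕0⊕1⊕0⊕0⊕0⊕0⊕0 = 1
s8 (pos 8,9,10,11,12,13,14,15,24,25,26,27,28,29,30,31): 0⊕1⊕1⊕0⊕0⊕1⊕0⊕1⊕1⊕1⊕1⊕1⊕0⊕0⊕0⊕0 = 0
s16 (pos 16,17,18,19,20,21,22,23,24,25,26,27,28,29,30,31): 0⊕1⊕0⊕1⊕0⊕0⊕1⊕0⊕1⊕1⊕1⊕1⊕0⊕0⊕0⊕0 = 1
Syndrome s16…s1 = 10110 → error at position 22.

10110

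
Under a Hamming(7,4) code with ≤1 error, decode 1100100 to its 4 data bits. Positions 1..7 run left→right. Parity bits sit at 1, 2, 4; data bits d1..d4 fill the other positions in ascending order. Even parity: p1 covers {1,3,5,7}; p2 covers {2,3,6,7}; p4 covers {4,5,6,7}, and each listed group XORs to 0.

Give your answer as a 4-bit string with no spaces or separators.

s1 (pos 1,3,5,7): 1⊕0⊕1⊕0 = 0
s2 (pos 2,3,6,7): 1⊕0⊕0⊕0 = 1
s4 (pos 4,5,6,7): 0⊕1⊕0⊕0 = 1
Syndrome s4…s1 = 110 → error at position 6.
Flip position 6: 1100100 → 1100110
Read data bits from positions 3,5,6,7: 0110

0110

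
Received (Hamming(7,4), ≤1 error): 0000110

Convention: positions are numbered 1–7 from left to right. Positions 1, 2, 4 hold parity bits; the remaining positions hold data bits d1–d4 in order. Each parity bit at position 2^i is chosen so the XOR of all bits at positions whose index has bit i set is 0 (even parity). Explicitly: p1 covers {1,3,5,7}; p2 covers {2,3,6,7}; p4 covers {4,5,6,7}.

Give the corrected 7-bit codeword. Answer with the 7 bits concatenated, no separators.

s1 (pos 1,3,5,7): 0⊕0⊕1⊕0 = 1
s2 (pos 2,3,6,7): 0⊕0⊕1⊕0 = 1
s4 (pos 4,5,6,7): 0⊕1⊕1⊕0 = 0
Syndrome s4…s1 = 011 → error at position 3.
Flip position 3: 0000110 → 0010110

0010110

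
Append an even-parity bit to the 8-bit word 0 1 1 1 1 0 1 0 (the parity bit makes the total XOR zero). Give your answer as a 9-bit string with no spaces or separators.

011110101

XOR of the 8 data bits: 0⊕1⊕1⊕1⊕1⊕0⊕1⊕0 = 1
Parity bit = 1 (so all 9 bits XOR to 0).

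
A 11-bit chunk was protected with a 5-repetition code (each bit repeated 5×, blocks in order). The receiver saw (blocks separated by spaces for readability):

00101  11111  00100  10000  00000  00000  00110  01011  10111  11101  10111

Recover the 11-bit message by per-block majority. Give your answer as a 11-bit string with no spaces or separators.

01000001111

Block 1 (00101): 2 ones → 0
Block 2 (11111): 5 ones → 1
Block 3 (00100): 1 one → 0
Block 4 (10000): 1 one → 0
Block 5 (00000): 0 ones → 0
Block 6 (00000): 0 ones → 0
Block 7 (00110): 2 ones → 0
Block 8 (01011): 3 ones → 1
Block 9 (10111): 4 ones → 1
Block 10 (11101): 4 ones → 1
Block 11 (10111): 4 ones → 1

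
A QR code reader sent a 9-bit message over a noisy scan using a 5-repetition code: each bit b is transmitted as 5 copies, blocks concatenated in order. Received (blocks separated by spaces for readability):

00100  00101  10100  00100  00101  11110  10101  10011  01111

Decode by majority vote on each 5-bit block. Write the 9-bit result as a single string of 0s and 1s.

Block 1 (00100): 1 one → 0
Block 2 (00101): 2 ones → 0
Block 3 (10100): 2 ones → 0
Block 4 (00100): 1 one → 0
Block 5 (00101): 2 ones → 0
Block 6 (11110): 4 ones → 1
Block 7 (10101): 3 ones → 1
Block 8 (10011): 3 ones → 1
Block 9 (01111): 4 ones → 1

000001111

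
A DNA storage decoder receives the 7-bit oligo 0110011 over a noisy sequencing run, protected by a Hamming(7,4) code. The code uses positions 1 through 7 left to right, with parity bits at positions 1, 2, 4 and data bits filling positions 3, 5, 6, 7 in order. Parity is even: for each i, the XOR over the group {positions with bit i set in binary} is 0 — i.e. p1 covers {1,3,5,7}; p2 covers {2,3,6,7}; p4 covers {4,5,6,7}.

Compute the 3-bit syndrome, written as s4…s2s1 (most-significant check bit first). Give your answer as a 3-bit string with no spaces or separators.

s1 (pos 1,3,5,7): 0⊕1⊕0⊕1 = 0
s2 (pos 2,3,6,7): 1⊕1⊕1⊕1 = 0
s4 (pos 4,5,6,7): 0⊕0⊕1⊕1 = 0
Syndrome s4…s1 = 000 → no error.

000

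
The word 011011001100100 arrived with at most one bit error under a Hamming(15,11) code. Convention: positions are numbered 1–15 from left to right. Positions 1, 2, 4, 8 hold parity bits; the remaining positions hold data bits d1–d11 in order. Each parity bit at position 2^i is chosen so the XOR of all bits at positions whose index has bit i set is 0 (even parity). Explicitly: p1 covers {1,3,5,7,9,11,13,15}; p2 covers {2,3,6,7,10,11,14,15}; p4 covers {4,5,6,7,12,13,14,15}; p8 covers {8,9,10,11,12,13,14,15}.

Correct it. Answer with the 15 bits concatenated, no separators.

s1 (pos 1,3,5,7,9,11,13,15): 0⊕1⊕1⊕0⊕1⊕0⊕1⊕0 = 0
s2 (pos 2,3,6,7,10,11,14,15): 1⊕1⊕1⊕0⊕1⊕0⊕0⊕0 = 0
s4 (pos 4,5,6,7,12,13,14,15): 0⊕1⊕1⊕0⊕0⊕1⊕0⊕0 = 1
s8 (pos 8,9,10,11,12,13,14,15): 0⊕1⊕1⊕0⊕0⊕1⊕0⊕0 = 1
Syndrome s8…s1 = 1100 → error at position 12.
Flip position 12: 011011001100100 → 011011001101100

011011001101100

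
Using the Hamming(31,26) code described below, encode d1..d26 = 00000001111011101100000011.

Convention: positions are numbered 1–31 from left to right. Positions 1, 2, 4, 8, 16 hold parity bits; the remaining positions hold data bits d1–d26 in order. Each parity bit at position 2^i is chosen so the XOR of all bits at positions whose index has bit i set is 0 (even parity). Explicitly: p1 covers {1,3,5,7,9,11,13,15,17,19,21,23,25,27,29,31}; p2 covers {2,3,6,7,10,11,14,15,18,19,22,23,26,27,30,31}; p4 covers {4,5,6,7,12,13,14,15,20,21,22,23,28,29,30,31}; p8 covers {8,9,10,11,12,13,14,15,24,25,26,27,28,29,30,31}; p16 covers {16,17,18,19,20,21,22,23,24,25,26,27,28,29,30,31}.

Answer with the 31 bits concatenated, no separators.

Place data at non-parity positions: p1 p2 0 p4 0 0 0 p8 0 0 0 1 1 1 1 p16 0 1 1 1 0 1 1 0 0 0 0 0 0 1 1
p1 (pos 1,3,5,7,9,11,13,15,17,19,21,23,25,27,29,31): XOR of data positions = 0⊕0⊕0⊕0⊕0⊕1⊕1⊕0⊕1⊕0⊕1⊕0⊕0⊕0⊕1 = 1
p2 (pos 2,3,6,7,10,11,14,15,18,19,22,23,26,27,30,31): XOR of data positions = 0⊕0⊕0⊕0⊕0⊕1⊕1⊕1⊕1⊕1⊕1⊕0⊕0⊕1⊕1 = 0
p4 (pos 4,5,6,7,12,13,14,15,20,21,22,23,28,29,30,31): XOR of data positions = 0⊕0⊕0⊕1⊕1⊕1⊕1⊕1⊕0⊕1⊕1⊕0⊕0⊕1⊕1 = 1
p8 (pos 8,9,10,11,12,13,14,15,24,25,26,27,28,29,30,31): XOR of data positions = 0⊕0⊕0⊕1⊕1⊕1⊕1⊕0⊕0⊕0⊕0⊕0⊕0⊕1⊕1 = 0
p16 (pos 16,17,18,19,20,21,22,23,24,25,26,27,28,29,30,31): XOR of data positions = 0⊕1⊕1⊕1⊕0⊕1⊕1⊕0⊕0⊕0⊕0⊕0⊕0⊕1⊕1 = 1
Codeword: 1001000000011111011101100000011

1001000000011111011101100000011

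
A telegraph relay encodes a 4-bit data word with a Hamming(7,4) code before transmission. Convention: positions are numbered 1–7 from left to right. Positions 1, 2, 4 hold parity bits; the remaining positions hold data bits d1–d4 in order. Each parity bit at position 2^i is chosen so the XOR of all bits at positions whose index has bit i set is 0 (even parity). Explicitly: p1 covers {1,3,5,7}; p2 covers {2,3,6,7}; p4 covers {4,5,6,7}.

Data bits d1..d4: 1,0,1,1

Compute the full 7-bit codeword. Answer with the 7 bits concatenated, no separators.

0110011

Place data at non-parity positions: p1 p2 1 p4 0 1 1
p1 (pos 1,3,5,7): XOR of data positions = 1⊕0⊕1 = 0
p2 (pos 2,3,6,7): XOR of data positions = 1⊕1⊕1 = 1
p4 (pos 4,5,6,7): XOR of data positions = 0⊕1⊕1 = 0
Codeword: 0110011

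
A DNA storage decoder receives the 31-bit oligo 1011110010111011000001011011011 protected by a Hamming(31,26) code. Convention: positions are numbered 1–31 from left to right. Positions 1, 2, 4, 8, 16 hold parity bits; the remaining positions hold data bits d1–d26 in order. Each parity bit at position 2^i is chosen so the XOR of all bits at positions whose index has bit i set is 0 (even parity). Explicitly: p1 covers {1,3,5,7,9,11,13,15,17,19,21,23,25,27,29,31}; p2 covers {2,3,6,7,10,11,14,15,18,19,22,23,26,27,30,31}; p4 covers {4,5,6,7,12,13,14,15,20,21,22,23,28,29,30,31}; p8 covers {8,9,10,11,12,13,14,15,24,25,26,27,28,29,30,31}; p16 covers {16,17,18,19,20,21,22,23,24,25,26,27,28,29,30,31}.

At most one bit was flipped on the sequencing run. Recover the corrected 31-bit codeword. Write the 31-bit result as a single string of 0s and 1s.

1011110110111011000001011011011

s1 (pos 1,3,5,7,9,11,13,15,17,19,21,23,25,27,29,31): 1⊕1⊕1⊕0⊕1⊕1⊕1⊕1⊕0⊕0⊕0⊕0⊕1⊕1⊕0⊕1 = 0
s2 (pos 2,3,6,7,10,11,14,15,18,19,22,23,26,27,30,31): 0⊕1⊕1⊕0⊕0⊕1⊕0⊕1⊕0⊕0⊕1⊕0⊕0⊕1⊕1⊕1 = 0
s4 (pos 4,5,6,7,12,13,14,15,20,21,22,23,28,29,30,31): 1⊕1⊕1⊕0⊕1⊕1⊕0⊕1⊕0⊕0⊕1⊕0⊕1⊕0⊕1⊕1 = 0
s8 (pos 8,9,10,11,12,13,14,15,24,25,26,27,28,29,30,31): 0⊕1⊕0⊕1⊕1⊕1⊕0⊕1⊕1⊕1⊕0⊕1⊕1⊕0⊕1⊕1 = 1
s16 (pos 16,17,18,19,20,21,22,23,24,25,26,27,28,29,30,31): 1⊕0⊕0⊕0⊕0⊕0⊕1⊕0⊕1⊕1⊕0⊕1⊕1⊕0⊕1⊕1 = 0
Syndrome s16…s1 = 01000 → error at position 8.
Flip position 8: 1011110010111011000001011011011 → 1011110110111011000001011011011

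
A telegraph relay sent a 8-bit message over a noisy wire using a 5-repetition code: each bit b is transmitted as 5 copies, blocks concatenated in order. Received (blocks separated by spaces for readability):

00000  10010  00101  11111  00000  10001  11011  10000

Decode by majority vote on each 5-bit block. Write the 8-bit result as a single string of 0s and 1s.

00010010

Block 1 (00000): 0 ones → 0
Block 2 (10010): 2 ones → 0
Block 3 (00101): 2 ones → 0
Block 4 (11111): 5 ones → 1
Block 5 (00000): 0 ones → 0
Block 6 (10001): 2 ones → 0
Block 7 (11011): 4 ones → 1
Block 8 (10000): 1 one → 0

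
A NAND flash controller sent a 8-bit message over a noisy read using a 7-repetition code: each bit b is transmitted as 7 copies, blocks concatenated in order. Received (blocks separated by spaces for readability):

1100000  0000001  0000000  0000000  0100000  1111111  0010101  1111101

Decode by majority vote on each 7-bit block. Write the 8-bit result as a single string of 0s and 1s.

00000101

Block 1 (1100000): 2 ones → 0
Block 2 (0000001): 1 one → 0
Block 3 (0000000): 0 ones → 0
Block 4 (0000000): 0 ones → 0
Block 5 (0100000): 1 one → 0
Block 6 (1111111): 7 ones → 1
Block 7 (0010101): 3 ones → 0
Block 8 (1111101): 6 ones → 1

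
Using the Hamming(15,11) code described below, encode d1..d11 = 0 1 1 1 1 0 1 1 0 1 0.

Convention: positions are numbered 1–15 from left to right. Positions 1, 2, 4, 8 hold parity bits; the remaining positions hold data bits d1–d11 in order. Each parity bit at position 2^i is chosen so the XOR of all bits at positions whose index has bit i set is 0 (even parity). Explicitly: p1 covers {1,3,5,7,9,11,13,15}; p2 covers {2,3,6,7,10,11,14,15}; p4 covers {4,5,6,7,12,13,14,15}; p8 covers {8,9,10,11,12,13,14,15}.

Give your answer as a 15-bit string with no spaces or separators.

000111101011010

Place data at non-parity positions: p1 p2 0 p4 1 1 1 p8 1 0 1 1 0 1 0
p1 (pos 1,3,5,7,9,11,13,15): XOR of data positions = 0⊕1⊕1⊕1⊕1⊕0⊕0 = 0
p2 (pos 2,3,6,7,10,11,14,15): XOR of data positions = 0⊕1⊕1⊕0⊕1⊕1⊕0 = 0
p4 (pos 4,5,6,7,12,13,14,15): XOR of data positions = 1⊕1⊕1⊕1⊕0⊕1⊕0 = 1
p8 (pos 8,9,10,11,12,13,14,15): XOR of data positions = 1⊕0⊕1⊕1⊕0⊕1⊕0 = 0
Codeword: 000111101011010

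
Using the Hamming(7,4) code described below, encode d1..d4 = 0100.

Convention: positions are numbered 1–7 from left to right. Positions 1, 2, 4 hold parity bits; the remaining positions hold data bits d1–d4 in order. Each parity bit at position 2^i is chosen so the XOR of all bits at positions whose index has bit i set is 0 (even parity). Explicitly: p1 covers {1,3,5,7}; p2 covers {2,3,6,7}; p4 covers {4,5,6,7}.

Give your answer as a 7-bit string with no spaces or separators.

Place data at non-parity positions: p1 p2 0 p4 1 0 0
p1 (pos 1,3,5,7): XOR of data positions = 0⊕1⊕0 = 1
p2 (pos 2,3,6,7): XOR of data positions = 0⊕0⊕0 = 0
p4 (pos 4,5,6,7): XOR of data positions = 1⊕0⊕0 = 1
Codeword: 1001100

1001100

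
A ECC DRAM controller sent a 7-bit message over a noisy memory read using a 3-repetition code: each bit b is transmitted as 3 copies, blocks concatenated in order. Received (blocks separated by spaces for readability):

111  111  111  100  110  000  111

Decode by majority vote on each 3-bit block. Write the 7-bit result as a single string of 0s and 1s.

1110101

Block 1 (111): 3 ones → 1
Block 2 (111): 3 ones → 1
Block 3 (111): 3 ones → 1
Block 4 (100): 1 one → 0
Block 5 (110): 2 ones → 1
Block 6 (000): 0 ones → 0
Block 7 (111): 3 ones → 1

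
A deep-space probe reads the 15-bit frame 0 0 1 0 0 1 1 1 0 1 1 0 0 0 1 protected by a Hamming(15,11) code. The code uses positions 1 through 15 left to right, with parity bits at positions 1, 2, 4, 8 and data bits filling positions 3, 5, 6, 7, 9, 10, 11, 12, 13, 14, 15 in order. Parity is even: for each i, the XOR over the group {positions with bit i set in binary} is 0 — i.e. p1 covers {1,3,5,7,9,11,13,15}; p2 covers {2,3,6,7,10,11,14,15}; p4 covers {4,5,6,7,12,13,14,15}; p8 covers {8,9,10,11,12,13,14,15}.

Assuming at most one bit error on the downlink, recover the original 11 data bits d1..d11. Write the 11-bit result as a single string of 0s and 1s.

s1 (pos 1,3,5,7,9,11,13,15): 0⊕1⊕0⊕1⊕0⊕1⊕0⊕1 = 0
s2 (pos 2,3,6,7,10,11,14,15): 0⊕1⊕1⊕1⊕1⊕1⊕0⊕1 = 0
s4 (pos 4,5,6,7,12,13,14,15): 0⊕0⊕1⊕1⊕0⊕0⊕0⊕1 = 1
s8 (pos 8,9,10,11,12,13,14,15): 1⊕0⊕1⊕1⊕0⊕0⊕0⊕1 = 0
Syndrome s8…s1 = 0100 → error at position 4.
Flip position 4: 001001110110001 → 001101110110001
Read data bits from positions 3,5,6,7,9,10,11,12,13,14,15: 10110110001

10110110001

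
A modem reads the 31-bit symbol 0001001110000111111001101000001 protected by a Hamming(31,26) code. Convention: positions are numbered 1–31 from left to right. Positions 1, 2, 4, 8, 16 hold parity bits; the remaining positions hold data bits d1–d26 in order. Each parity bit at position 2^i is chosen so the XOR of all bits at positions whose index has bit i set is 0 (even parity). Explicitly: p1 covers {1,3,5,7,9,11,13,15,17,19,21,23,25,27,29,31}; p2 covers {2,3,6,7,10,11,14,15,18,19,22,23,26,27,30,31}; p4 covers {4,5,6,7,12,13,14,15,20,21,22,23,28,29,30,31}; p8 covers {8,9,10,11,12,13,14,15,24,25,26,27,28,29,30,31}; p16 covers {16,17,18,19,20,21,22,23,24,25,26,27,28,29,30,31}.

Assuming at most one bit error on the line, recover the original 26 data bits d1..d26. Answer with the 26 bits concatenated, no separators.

00011000011111001101000001

s1 (pos 1,3,5,7,9,11,13,15,17,19,21,23,25,27,29,31): 0⊕0⊕0⊕1⊕1⊕0⊕0⊕1⊕1⊕1⊕0⊕1⊕1⊕0⊕0⊕1 = 0
s2 (pos 2,3,6,7,10,11,14,15,18,19,22,23,26,27,30,31): 0⊕0⊕0⊕1⊕0⊕0⊕1⊕1⊕1⊕1⊕1⊕1⊕0⊕0⊕0⊕1 = 0
s4 (pos 4,5,6,7,12,13,14,15,20,21,22,23,28,29,30,31): 1⊕0⊕0⊕1⊕0⊕0⊕1⊕1⊕0⊕0⊕1⊕1⊕0⊕0⊕0⊕1 = 1
s8 (pos 8,9,10,11,12,13,14,15,24,25,26,27,28,29,30,31): 1⊕1⊕0⊕0⊕0⊕0⊕1⊕1⊕0⊕1⊕0⊕0⊕0⊕0⊕0⊕1 = 0
s16 (pos 16,17,18,19,20,21,22,23,24,25,26,27,28,29,30,31): 1⊕1⊕1⊕1⊕0⊕0⊕1⊕1⊕0⊕1⊕0⊕0⊕0⊕0⊕0⊕1 = 0
Syndrome s16…s1 = 00100 → error at position 4.
Flip position 4: 0001001110000111111001101000001 → 0000001110000111111001101000001
Read data bits from positions 3,5,6,7,9,10,11,12,13,14,15,17,18,19,20,21,22,23,24,25,26,27,28,29,30,31: 00011000011111001101000001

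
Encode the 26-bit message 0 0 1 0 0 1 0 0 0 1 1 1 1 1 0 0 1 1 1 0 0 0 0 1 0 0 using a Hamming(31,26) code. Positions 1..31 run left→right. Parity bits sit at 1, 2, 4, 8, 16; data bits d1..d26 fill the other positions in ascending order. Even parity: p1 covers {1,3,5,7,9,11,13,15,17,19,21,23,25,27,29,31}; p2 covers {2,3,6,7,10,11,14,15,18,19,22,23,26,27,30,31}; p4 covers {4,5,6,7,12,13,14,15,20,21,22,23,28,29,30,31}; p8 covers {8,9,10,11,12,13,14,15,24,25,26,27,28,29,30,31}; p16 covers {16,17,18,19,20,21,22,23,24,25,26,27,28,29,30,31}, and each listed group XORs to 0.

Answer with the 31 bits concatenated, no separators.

Place data at non-parity positions: p1 p2 0 p4 0 1 0 p8 0 1 0 0 0 1 1 p16 1 1 1 0 0 1 1 1 0 0 0 0 1 0 0
p1 (pos 1,3,5,7,9,11,13,15,17,19,21,23,25,27,29,31): XOR of data positions = 0⊕0⊕0⊕0⊕0⊕0⊕1⊕1⊕1⊕0⊕1⊕0⊕0⊕1⊕0 = 1
p2 (pos 2,3,6,7,10,11,14,15,18,19,22,23,26,27,30,31): XOR of data positions = 0⊕1⊕0⊕1⊕0⊕1⊕1⊕1⊕1⊕1⊕1⊕0⊕0⊕0⊕0 = 0
p4 (pos 4,5,6,7,12,13,14,15,20,21,22,23,28,29,30,31): XOR of data positions = 0⊕1⊕0⊕0⊕0⊕1⊕1⊕0⊕0⊕1⊕1⊕0⊕1⊕0⊕0 = 0
p8 (pos 8,9,10,11,12,13,14,15,24,25,26,27,28,29,30,31): XOR of data positions = 0⊕1⊕0⊕0⊕0⊕1⊕1⊕1⊕0⊕0⊕0⊕0⊕1⊕0⊕0 = 1
p16 (pos 16,17,18,19,20,21,22,23,24,25,26,27,28,29,30,31): XOR of data positions = 1⊕1⊕1⊕0⊕0⊕1⊕1⊕1⊕0⊕0⊕0⊕0⊕1⊕0⊕0 = 1
Codeword: 1000010101000111111001110000100

1000010101000111111001110000100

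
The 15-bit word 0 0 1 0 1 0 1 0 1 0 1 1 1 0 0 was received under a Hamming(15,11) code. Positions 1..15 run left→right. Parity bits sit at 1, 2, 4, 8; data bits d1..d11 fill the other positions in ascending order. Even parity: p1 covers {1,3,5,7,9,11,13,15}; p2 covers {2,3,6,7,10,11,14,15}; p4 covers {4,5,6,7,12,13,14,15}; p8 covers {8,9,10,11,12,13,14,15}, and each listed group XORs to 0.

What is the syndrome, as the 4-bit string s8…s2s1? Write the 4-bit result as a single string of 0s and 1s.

0010

s1 (pos 1,3,5,7,9,11,13,15): 0⊕1⊕1⊕1⊕1⊕1⊕1⊕0 = 0
s2 (pos 2,3,6,7,10,11,14,15): 0⊕1⊕0⊕1⊕0⊕1⊕0⊕0 = 1
s4 (pos 4,5,6,7,12,13,14,15): 0⊕1⊕0⊕1⊕1⊕1⊕0⊕0 = 0
s8 (pos 8,9,10,11,12,13,14,15): 0⊕1⊕0⊕1⊕1⊕1⊕0⊕0 = 0
Syndrome s8…s1 = 0010 → error at position 2.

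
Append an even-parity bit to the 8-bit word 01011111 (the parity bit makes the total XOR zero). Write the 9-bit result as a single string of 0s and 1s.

010111110

XOR of the 8 data bits: 0⊕1⊕0⊕1⊕1⊕1⊕1⊕1 = 0
Parity bit = 0 (so all 9 bits XOR to 0).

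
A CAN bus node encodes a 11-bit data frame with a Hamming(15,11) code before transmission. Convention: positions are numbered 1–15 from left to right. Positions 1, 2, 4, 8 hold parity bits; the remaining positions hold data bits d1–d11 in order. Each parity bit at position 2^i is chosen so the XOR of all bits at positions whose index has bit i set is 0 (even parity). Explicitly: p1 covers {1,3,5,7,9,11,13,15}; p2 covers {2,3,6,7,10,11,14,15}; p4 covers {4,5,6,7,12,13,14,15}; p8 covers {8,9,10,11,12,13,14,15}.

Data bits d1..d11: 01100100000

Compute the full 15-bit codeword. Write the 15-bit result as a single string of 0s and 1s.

Place data at non-parity positions: p1 p2 0 p4 1 1 0 p8 0 1 0 0 0 0 0
p1 (pos 1,3,5,7,9,11,13,15): XOR of data positions = 0⊕1⊕0⊕0⊕0⊕0⊕0 = 1
p2 (pos 2,3,6,7,10,11,14,15): XOR of data positions = 0⊕1⊕0⊕1⊕0⊕0⊕0 = 0
p4 (pos 4,5,6,7,12,13,14,15): XOR of data positions = 1⊕1⊕0⊕0⊕0⊕0⊕0 = 0
p8 (pos 8,9,10,11,12,13,14,15): XOR of data positions = 0⊕1⊕0⊕0⊕0⊕0⊕0 = 1
Codeword: 100011010100000

100011010100000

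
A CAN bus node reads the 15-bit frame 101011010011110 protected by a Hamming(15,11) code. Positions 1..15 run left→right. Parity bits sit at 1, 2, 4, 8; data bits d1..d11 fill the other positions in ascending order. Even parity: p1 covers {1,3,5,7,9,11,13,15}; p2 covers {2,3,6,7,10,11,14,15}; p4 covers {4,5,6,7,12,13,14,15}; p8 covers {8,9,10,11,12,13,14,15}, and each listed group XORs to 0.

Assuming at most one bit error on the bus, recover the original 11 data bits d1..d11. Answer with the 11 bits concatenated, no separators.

s1 (pos 1,3,5,7,9,11,13,15): 1⊕1⊕1⊕0⊕0⊕1⊕1⊕0 = 1
s2 (pos 2,3,6,7,10,11,14,15): 0⊕1⊕1⊕0⊕0⊕1⊕1⊕0 = 0
s4 (pos 4,5,6,7,12,13,14,15): 0⊕1⊕1⊕0⊕1⊕1⊕1⊕0 = 1
s8 (pos 8,9,10,11,12,13,14,15): 1⊕0⊕0⊕1⊕1⊕1⊕1⊕0 = 1
Syndrome s8…s1 = 1101 → error at position 13.
Flip position 13: 101011010011110 → 101011010011010
Read data bits from positions 3,5,6,7,9,10,11,12,13,14,15: 11100011010

11100011010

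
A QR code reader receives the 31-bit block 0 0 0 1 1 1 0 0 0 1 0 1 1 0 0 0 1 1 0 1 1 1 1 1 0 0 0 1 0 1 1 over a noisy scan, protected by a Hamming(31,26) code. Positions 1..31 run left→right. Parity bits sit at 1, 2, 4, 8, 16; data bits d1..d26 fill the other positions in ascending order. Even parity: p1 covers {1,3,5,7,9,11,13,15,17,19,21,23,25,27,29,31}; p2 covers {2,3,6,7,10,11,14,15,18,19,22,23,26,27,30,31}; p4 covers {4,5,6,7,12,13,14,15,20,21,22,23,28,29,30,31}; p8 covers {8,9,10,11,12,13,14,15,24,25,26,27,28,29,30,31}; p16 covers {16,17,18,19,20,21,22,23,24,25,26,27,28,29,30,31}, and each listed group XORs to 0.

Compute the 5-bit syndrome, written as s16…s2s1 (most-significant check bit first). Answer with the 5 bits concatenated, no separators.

01010

s1 (pos 1,3,5,7,9,11,13,15,17,19,21,23,25,27,29,31): 0⊕0⊕1⊕0⊕0⊕0⊕1⊕0⊕1⊕0⊕1⊕1⊕0⊕0⊕0⊕1 = 0
s2 (pos 2,3,6,7,10,11,14,15,18,19,22,23,26,27,30,31): 0⊕0⊕1⊕0⊕1⊕0⊕0⊕0⊕1⊕0⊕1⊕1⊕0⊕0⊕1⊕1 = 1
s4 (pos 4,5,6,7,12,13,14,15,20,21,22,23,28,29,30,31): 1⊕1⊕1⊕0⊕1⊕1⊕0⊕0⊕1⊕1⊕1⊕1⊕1⊕0⊕1⊕1 = 0
s8 (pos 8,9,10,11,12,13,14,15,24,25,26,27,28,29,30,31): 0⊕0⊕1⊕0⊕1⊕1⊕0⊕0⊕1⊕0⊕0⊕0⊕1⊕0⊕1⊕1 = 1
s16 (pos 16,17,18,19,20,21,22,23,24,25,26,27,28,29,30,31): 0⊕1⊕1⊕0⊕1⊕1⊕1⊕1⊕1⊕0⊕0⊕0⊕1⊕0⊕1⊕1 = 0
Syndrome s16…s1 = 01010 → error at position 10.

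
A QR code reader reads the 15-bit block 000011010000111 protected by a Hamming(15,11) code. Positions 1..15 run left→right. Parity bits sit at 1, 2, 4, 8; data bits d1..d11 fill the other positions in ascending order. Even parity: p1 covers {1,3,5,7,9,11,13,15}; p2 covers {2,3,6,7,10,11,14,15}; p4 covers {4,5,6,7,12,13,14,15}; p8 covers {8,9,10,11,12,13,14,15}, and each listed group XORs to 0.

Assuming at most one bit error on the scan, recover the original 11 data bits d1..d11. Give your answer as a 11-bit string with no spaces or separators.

01110000111

s1 (pos 1,3,5,7,9,11,13,15): 0⊕0⊕1⊕0⊕0⊕0⊕1⊕1 = 1
s2 (pos 2,3,6,7,10,11,14,15): 0⊕0⊕1⊕0⊕0⊕0⊕1⊕1 = 1
s4 (pos 4,5,6,7,12,13,14,15): 0⊕1⊕1⊕0⊕0⊕1⊕1⊕1 = 1
s8 (pos 8,9,10,11,12,13,14,15): 1⊕0⊕0⊕0⊕0⊕1⊕1⊕1 = 0
Syndrome s8…s1 = 0111 → error at position 7.
Flip position 7: 000011010000111 → 000011110000111
Read data bits from positions 3,5,6,7,9,10,11,12,13,14,15: 01110000111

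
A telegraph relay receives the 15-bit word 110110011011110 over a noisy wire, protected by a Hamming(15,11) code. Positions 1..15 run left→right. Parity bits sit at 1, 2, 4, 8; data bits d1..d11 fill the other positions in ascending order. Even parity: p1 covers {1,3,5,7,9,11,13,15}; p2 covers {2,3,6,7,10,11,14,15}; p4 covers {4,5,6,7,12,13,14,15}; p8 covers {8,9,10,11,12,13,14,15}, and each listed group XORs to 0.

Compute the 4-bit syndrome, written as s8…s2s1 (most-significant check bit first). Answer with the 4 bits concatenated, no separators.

0111

s1 (pos 1,3,5,7,9,11,13,15): 1⊕0⊕1⊕0⊕1⊕1⊕1⊕0 = 1
s2 (pos 2,3,6,7,10,11,14,15): 1⊕0⊕0⊕0⊕0⊕1⊕1⊕0 = 1
s4 (pos 4,5,6,7,12,13,14,15): 1⊕1⊕0⊕0⊕1⊕1⊕1⊕0 = 1
s8 (pos 8,9,10,11,12,13,14,15): 1⊕1⊕0⊕1⊕1⊕1⊕1⊕0 = 0
Syndrome s8…s1 = 0111 → error at position 7.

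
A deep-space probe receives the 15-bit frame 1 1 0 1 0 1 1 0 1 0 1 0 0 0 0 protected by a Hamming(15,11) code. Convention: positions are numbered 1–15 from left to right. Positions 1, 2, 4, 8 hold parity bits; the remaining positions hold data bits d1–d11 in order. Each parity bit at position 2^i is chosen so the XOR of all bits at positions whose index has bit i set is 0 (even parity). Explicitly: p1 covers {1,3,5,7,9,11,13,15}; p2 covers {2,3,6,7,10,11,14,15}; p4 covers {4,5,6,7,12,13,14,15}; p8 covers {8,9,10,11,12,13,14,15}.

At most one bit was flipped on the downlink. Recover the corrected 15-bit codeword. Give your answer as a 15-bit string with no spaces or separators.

110001101010000

s1 (pos 1,3,5,7,9,11,13,15): 1⊕0⊕0⊕1⊕1⊕1⊕0⊕0 = 0
s2 (pos 2,3,6,7,10,11,14,15): 1⊕0⊕1⊕1⊕0⊕1⊕0⊕0 = 0
s4 (pos 4,5,6,7,12,13,14,15): 1⊕0⊕1⊕1⊕0⊕0⊕0⊕0 = 1
s8 (pos 8,9,10,11,12,13,14,15): 0⊕1⊕0⊕1⊕0⊕0⊕0⊕0 = 0
Syndrome s8…s1 = 0100 → error at position 4.
Flip position 4: 110101101010000 → 110001101010000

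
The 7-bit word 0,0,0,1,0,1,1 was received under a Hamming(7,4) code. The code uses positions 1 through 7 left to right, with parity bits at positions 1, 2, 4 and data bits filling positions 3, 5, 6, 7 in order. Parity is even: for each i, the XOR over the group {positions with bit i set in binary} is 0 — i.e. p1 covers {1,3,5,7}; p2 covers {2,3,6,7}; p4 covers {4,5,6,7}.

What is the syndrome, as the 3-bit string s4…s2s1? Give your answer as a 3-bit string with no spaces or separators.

s1 (pos 1,3,5,7): 0⊕0⊕0⊕1 = 1
s2 (pos 2,3,6,7): 0⊕0⊕1⊕1 = 0
s4 (pos 4,5,6,7): 1⊕0⊕1⊕1 = 1
Syndrome s4…s1 = 101 → error at position 5.

101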